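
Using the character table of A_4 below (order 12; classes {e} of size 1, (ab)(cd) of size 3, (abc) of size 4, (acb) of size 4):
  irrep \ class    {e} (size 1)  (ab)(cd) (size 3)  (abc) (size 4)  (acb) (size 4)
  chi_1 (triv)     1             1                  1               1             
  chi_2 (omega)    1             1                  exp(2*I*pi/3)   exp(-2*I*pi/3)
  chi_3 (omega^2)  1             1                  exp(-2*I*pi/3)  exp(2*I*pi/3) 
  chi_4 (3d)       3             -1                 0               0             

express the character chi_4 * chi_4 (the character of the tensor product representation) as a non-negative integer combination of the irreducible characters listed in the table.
chi_4 tensor chi_4 = chi_1 + chi_2 + chi_3 + 2*chi_4 (all other irreducibles have multiplicity 0).

Why: The character of a tensor product is the pointwise product (chi_4 * chi_4)(C) = chi_4(C) * chi_4(C):
  {e}: (3)*(3), (ab)(cd): (-1)*(-1), (abc): (0)*(0), (acb): (0)*(0)
so (chi_4 * chi_4) takes values
  {e} -> 9, (ab)(cd) -> 1, (abc) -> 0, (acb) -> 0.
Now take the inner product of this character with each irreducible chi from the table, <chi_4*chi_4, chi> = (1/12) sum_C |C| (chi_4*chi_4)(C) conj(chi(C)):
  <chi_4*chi_4, chi_1> = (1/12)[1*(9)*conj(1) + 3*(1)*conj(1) + 4*(0)*conj(1) + 4*(0)*conj(1)]
      = (1/12)[(9) + (3) + (0) + (0)] = 12/12 = 1
  <chi_4*chi_4, chi_2> = (1/12)[1*(9)*conj(1) + 3*(1)*conj(1) + 4*(0)*conj(exp(2*I*pi/3)) + 4*(0)*conj(exp(-2*I*pi/3))]
      = (1/12)[(9) + (3) + (0) + (0)] = 12/12 = 1
  <chi_4*chi_4, chi_3> = (1/12)[1*(9)*conj(1) + 3*(1)*conj(1) + 4*(0)*conj(exp(-2*I*pi/3)) + 4*(0)*conj(exp(2*I*pi/3))]
      = (1/12)[(9) + (3) + (0) + (0)] = 12/12 = 1
  <chi_4*chi_4, chi_4> = (1/12)[1*(9)*conj(3) + 3*(1)*conj(-1) + 4*(0)*conj(0) + 4*(0)*conj(0)]
      = (1/12)[(27) + (-3) + (0) + (0)] = 24/12 = 2
(Exp terms are combined using exp(i*s)*conj(exp(i*t)) = exp(i*(s-t)), and sums of them are collapsed using the identity that for every m > 1 the m distinct m-th roots of unity sum to 0, e.g. 1 + exp(2*I*pi/3) + exp(-2*I*pi/3) = 0.)
Hence the multiplicities are chi_1: 1, chi_2: 1, chi_3: 1, chi_4: 2. Dimension check: dim(chi_4)*dim(chi_4) = 3*3 = 9 and sum (mult * dim) = 1*1 + 1*1 + 1*1 + 2*3 = 9.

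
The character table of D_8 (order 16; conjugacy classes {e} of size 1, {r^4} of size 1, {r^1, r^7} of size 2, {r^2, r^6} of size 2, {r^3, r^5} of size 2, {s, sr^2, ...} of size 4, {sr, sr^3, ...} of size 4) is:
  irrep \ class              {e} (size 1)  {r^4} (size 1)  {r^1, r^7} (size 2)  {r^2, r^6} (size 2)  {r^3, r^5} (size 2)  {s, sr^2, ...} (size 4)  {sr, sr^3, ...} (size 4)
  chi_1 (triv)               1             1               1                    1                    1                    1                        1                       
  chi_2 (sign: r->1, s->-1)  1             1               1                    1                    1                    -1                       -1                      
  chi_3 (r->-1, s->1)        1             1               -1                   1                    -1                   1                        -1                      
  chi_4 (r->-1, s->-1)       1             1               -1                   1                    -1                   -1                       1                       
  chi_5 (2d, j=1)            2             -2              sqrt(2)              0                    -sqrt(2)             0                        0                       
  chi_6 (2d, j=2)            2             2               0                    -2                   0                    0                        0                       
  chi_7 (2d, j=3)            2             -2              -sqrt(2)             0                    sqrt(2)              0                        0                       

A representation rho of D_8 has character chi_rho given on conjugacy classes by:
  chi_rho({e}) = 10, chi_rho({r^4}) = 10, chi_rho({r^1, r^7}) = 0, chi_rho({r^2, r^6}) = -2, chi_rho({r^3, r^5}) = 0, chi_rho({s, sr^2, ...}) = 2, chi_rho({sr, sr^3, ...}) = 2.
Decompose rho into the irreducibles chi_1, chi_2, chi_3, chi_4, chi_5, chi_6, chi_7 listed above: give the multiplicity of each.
Multiplicities: chi_1: 2, chi_2: 0, chi_3: 1, chi_4: 1, chi_5: 0, chi_6: 3, chi_7: 0.

Reasoning: Use <chi_rho, chi> = (1/|G|) sum_C |C| * chi_rho(C) * conj(chi(C)) with |G| = 16 for each irreducible chi in the table:
  <chi_rho, chi_1> = (1/16)[1*(10)*conj(1) + 1*(10)*conj(1) + 2*(0)*conj(1) + 2*(-2)*conj(1) + 2*(0)*conj(1) + 4*(2)*conj(1) + 4*(2)*conj(1)]
      = (1/16)[(10) + (10) + (0) + (-4) + (0) + (8) + (8)] = 32/16 = 2
  <chi_rho, chi_2> = (1/16)[1*(10)*conj(1) + 1*(10)*conj(1) + 2*(0)*conj(1) + 2*(-2)*conj(1) + 2*(0)*conj(1) + 4*(2)*conj(-1) + 4*(2)*conj(-1)]
      = (1/16)[(10) + (10) + (0) + (-4) + (0) + (-8) + (-8)] = 0/16 = 0
  <chi_rho, chi_3> = (1/16)[1*(10)*conj(1) + 1*(10)*conj(1) + 2*(0)*conj(-1) + 2*(-2)*conj(1) + 2*(0)*conj(-1) + 4*(2)*conj(1) + 4*(2)*conj(-1)]
      = (1/16)[(10) + (10) + (0) + (-4) + (0) + (8) + (-8)] = 16/16 = 1
  <chi_rho, chi_4> = (1/16)[1*(10)*conj(1) + 1*(10)*conj(1) + 2*(0)*conj(-1) + 2*(-2)*conj(1) + 2*(0)*conj(-1) + 4*(2)*conj(-1) + 4*(2)*conj(1)]
      = (1/16)[(10) + (10) + (0) + (-4) + (0) + (-8) + (8)] = 16/16 = 1
  <chi_rho, chi_5> = (1/16)[1*(10)*conj(2) + 1*(10)*conj(-2) + 2*(0)*conj(sqrt(2)) + 2*(-2)*conj(0) + 2*(0)*conj(-sqrt(2)) + 4*(2)*conj(0) + 4*(2)*conj(0)]
      = (1/16)[(20) + (-20) + (0) + (0) + (0) + (0) + (0)] = 0/16 = 0
  <chi_rho, chi_6> = (1/16)[1*(10)*conj(2) + 1*(10)*conj(2) + 2*(0)*conj(0) + 2*(-2)*conj(-2) + 2*(0)*conj(0) + 4*(2)*conj(0) + 4*(2)*conj(0)]
      = (1/16)[(20) + (20) + (0) + (8) + (0) + (0) + (0)] = 48/16 = 3
  <chi_rho, chi_7> = (1/16)[1*(10)*conj(2) + 1*(10)*conj(-2) + 2*(0)*conj(-sqrt(2)) + 2*(-2)*conj(0) + 2*(0)*conj(sqrt(2)) + 4*(2)*conj(0) + 4*(2)*conj(0)]
      = (1/16)[(20) + (-20) + (0) + (0) + (0) + (0) + (0)] = 0/16 = 0
Dimension check: dim(rho) = sum (mult * dim) = 2*1 + 0*1 + 1*1 + 1*1 + 0*2 + 3*2 + 0*2 = 10 = chi_rho(e) = 10.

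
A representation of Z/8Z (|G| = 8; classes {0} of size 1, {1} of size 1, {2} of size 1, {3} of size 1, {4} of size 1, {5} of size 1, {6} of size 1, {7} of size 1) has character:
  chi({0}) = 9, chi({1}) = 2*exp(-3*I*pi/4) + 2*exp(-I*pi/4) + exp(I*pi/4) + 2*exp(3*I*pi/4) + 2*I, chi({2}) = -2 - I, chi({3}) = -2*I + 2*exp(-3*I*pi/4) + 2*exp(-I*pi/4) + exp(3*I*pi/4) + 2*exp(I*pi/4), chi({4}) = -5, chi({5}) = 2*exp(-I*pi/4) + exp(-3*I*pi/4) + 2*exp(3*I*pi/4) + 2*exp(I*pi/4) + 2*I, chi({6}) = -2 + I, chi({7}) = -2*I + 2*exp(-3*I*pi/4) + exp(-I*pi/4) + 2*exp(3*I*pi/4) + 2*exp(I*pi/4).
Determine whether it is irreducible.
Not irreducible (reducible): <chi, chi> = 17 > 1.

Reasoning: <chi, chi> = (1/|G|) sum_C |C| * |chi(C)|^2 = (1/8)[1*|9|^2 + 1*|2*exp(-3*I*pi/4) + 2*exp(-I*pi/4) + exp(I*pi/4) + 2*exp(3*I*pi/4) + 2*I|^2 + 1*|-2 - I|^2 + 1*|-2*I + 2*exp(-3*I*pi/4) + 2*exp(-I*pi/4) + exp(3*I*pi/4) + 2*exp(I*pi/4)|^2 + 1*|-5|^2 + 1*|2*exp(-I*pi/4) + exp(-3*I*pi/4) + 2*exp(3*I*pi/4) + 2*exp(I*pi/4) + 2*I|^2 + 1*|-2 + I|^2 + 1*|-2*I + 2*exp(-3*I*pi/4) + exp(-I*pi/4) + 2*exp(3*I*pi/4) + 2*exp(I*pi/4)|^2]
  = (1/8)[(81) + (5 - 2*exp(I*pi/4) + 2*exp(3*I*pi/4)) + (5) + (5 + 2*exp(-I*pi/4) - 2*exp(-3*I*pi/4)) + (25) + (5 + 2*exp(-I*pi/4) - 2*exp(-3*I*pi/4)) + (5) + (5 - 2*exp(I*pi/4) + 2*exp(3*I*pi/4))] = 136/8 = 17.
(Exp terms are combined using exp(i*s)*conj(exp(i*t)) = exp(i*(s-t)), and sums of them are collapsed using the identity that for every m > 1 the m distinct m-th roots of unity sum to 0, e.g. 1 + exp(2*I*pi/3) + exp(-2*I*pi/3) = 0.)
A character is irreducible iff <chi, chi> = 1, so this representation is reducible.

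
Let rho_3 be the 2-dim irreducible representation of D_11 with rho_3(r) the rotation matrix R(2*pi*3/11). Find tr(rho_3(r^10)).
chi_{rho_3}(r^10) = 2*cos(2*pi*3*10/11) = -2*cos(5*pi/11)

Proof sketch: rho_3(r^10) is rotation by angle 2*pi*3*10/11, whose trace is 2*cos(2*pi*3*10/11) = -2*cos(5*pi/11).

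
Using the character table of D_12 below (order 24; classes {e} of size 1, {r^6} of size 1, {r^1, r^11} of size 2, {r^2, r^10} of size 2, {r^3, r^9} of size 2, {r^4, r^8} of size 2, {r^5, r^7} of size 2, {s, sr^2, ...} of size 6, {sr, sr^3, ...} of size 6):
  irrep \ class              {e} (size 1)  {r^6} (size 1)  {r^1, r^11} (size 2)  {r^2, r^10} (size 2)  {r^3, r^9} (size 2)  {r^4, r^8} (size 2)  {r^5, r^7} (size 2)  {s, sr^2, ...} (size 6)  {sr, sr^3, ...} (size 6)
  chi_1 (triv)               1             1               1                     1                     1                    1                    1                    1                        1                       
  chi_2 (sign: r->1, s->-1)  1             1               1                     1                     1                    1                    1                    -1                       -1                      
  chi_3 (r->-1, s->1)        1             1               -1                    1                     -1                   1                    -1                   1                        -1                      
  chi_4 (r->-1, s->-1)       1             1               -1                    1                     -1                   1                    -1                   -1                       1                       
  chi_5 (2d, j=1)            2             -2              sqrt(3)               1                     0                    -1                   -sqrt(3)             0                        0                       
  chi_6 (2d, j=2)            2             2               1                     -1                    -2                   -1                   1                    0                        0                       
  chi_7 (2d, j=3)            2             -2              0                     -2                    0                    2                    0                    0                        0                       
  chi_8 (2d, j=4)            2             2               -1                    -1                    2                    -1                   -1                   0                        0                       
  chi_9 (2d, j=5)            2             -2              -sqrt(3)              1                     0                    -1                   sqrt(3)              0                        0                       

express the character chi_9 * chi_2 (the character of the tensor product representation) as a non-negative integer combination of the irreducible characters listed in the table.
chi_9 tensor chi_2 = chi_9 (all other irreducibles have multiplicity 0).

Why: The character of a tensor product is the pointwise product (chi_9 * chi_2)(C) = chi_9(C) * chi_2(C):
  {e}: (2)*(1), {r^6}: (-2)*(1), {r^1, r^11}: (-sqrt(3))*(1), {r^2, r^10}: (1)*(1), {r^3, r^9}: (0)*(1), {r^4, r^8}: (-1)*(1), {r^5, r^7}: (sqrt(3))*(1), {s, sr^2, ...}: (0)*(-1), {sr, sr^3, ...}: (0)*(-1)
so (chi_9 * chi_2) takes values
  {e} -> 2, {r^6} -> -2, {r^1, r^11} -> -sqrt(3), {r^2, r^10} -> 1, {r^3, r^9} -> 0, {r^4, r^8} -> -1, {r^5, r^7} -> sqrt(3), {s, sr^2, ...} -> 0, {sr, sr^3, ...} -> 0.
Now take the inner product of this character with each irreducible chi from the table, <chi_9*chi_2, chi> = (1/24) sum_C |C| (chi_9*chi_2)(C) conj(chi(C)):
  <chi_9*chi_2, chi_1> = (1/24)[1*(2)*conj(1) + 1*(-2)*conj(1) + 2*(-sqrt(3))*conj(1) + 2*(1)*conj(1) + 2*(0)*conj(1) + 2*(-1)*conj(1) + 2*(sqrt(3))*conj(1) + 6*(0)*conj(1) + 6*(0)*conj(1)]
      = (1/24)[(2) + (-2) + (-2*sqrt(3)) + (2) + (0) + (-2) + (2*sqrt(3)) + (0) + (0)] = 0/24 = 0
  <chi_9*chi_2, chi_2> = (1/24)[1*(2)*conj(1) + 1*(-2)*conj(1) + 2*(-sqrt(3))*conj(1) + 2*(1)*conj(1) + 2*(0)*conj(1) + 2*(-1)*conj(1) + 2*(sqrt(3))*conj(1) + 6*(0)*conj(-1) + 6*(0)*conj(-1)]
      = (1/24)[(2) + (-2) + (-2*sqrt(3)) + (2) + (0) + (-2) + (2*sqrt(3)) + (0) + (0)] = 0/24 = 0
  <chi_9*chi_2, chi_3> = (1/24)[1*(2)*conj(1) + 1*(-2)*conj(1) + 2*(-sqrt(3))*conj(-1) + 2*(1)*conj(1) + 2*(0)*conj(-1) + 2*(-1)*conj(1) + 2*(sqrt(3))*conj(-1) + 6*(0)*conj(1) + 6*(0)*conj(-1)]
      = (1/24)[(2) + (-2) + (2*sqrt(3)) + (2) + (0) + (-2) + (-2*sqrt(3)) + (0) + (0)] = 0/24 = 0
  <chi_9*chi_2, chi_4> = (1/24)[1*(2)*conj(1) + 1*(-2)*conj(1) + 2*(-sqrt(3))*conj(-1) + 2*(1)*conj(1) + 2*(0)*conj(-1) + 2*(-1)*conj(1) + 2*(sqrt(3))*conj(-1) + 6*(0)*conj(-1) + 6*(0)*conj(1)]
      = (1/24)[(2) + (-2) + (2*sqrt(3)) + (2) + (0) + (-2) + (-2*sqrt(3)) + (0) + (0)] = 0/24 = 0
  <chi_9*chi_2, chi_5> = (1/24)[1*(2)*conj(2) + 1*(-2)*conj(-2) + 2*(-sqrt(3))*conj(sqrt(3)) + 2*(1)*conj(1) + 2*(0)*conj(0) + 2*(-1)*conj(-1) + 2*(sqrt(3))*conj(-sqrt(3)) + 6*(0)*conj(0) + 6*(0)*conj(0)]
      = (1/24)[(4) + (4) + (-6) + (2) + (0) + (2) + (-6) + (0) + (0)] = 0/24 = 0
  <chi_9*chi_2, chi_6> = (1/24)[1*(2)*conj(2) + 1*(-2)*conj(2) + 2*(-sqrt(3))*conj(1) + 2*(1)*conj(-1) + 2*(0)*conj(-2) + 2*(-1)*conj(-1) + 2*(sqrt(3))*conj(1) + 6*(0)*conj(0) + 6*(0)*conj(0)]
      = (1/24)[(4) + (-4) + (-2*sqrt(3)) + (-2) + (0) + (2) + (2*sqrt(3)) + (0) + (0)] = 0/24 = 0
  <chi_9*chi_2, chi_7> = (1/24)[1*(2)*conj(2) + 1*(-2)*conj(-2) + 2*(-sqrt(3))*conj(0) + 2*(1)*conj(-2) + 2*(0)*conj(0) + 2*(-1)*conj(2) + 2*(sqrt(3))*conj(0) + 6*(0)*conj(0) + 6*(0)*conj(0)]
      = (1/24)[(4) + (4) + (0) + (-4) + (0) + (-4) + (0) + (0) + (0)] = 0/24 = 0
  <chi_9*chi_2, chi_8> = (1/24)[1*(2)*conj(2) + 1*(-2)*conj(2) + 2*(-sqrt(3))*conj(-1) + 2*(1)*conj(-1) + 2*(0)*conj(2) + 2*(-1)*conj(-1) + 2*(sqrt(3))*conj(-1) + 6*(0)*conj(0) + 6*(0)*conj(0)]
      = (1/24)[(4) + (-4) + (2*sqrt(3)) + (-2) + (0) + (2) + (-2*sqrt(3)) + (0) + (0)] = 0/24 = 0
  <chi_9*chi_2, chi_9> = (1/24)[1*(2)*conj(2) + 1*(-2)*conj(-2) + 2*(-sqrt(3))*conj(-sqrt(3)) + 2*(1)*conj(1) + 2*(0)*conj(0) + 2*(-1)*conj(-1) + 2*(sqrt(3))*conj(sqrt(3)) + 6*(0)*conj(0) + 6*(0)*conj(0)]
      = (1/24)[(4) + (4) + (6) + (2) + (0) + (2) + (6) + (0) + (0)] = 24/24 = 1
Hence the multiplicities are chi_9: 1. Dimension check: dim(chi_9)*dim(chi_2) = 2*1 = 2 and sum (mult * dim) = 1*2 = 2.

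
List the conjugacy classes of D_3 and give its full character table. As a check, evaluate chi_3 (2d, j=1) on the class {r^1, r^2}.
Conjugacy classes: {e} of size 1, {r^1, r^2} of size 2, {s, sr, ..., sr^2} of size 3.
Character table:
  irrep \ class              {e} (size 1)  {r^1, r^2} (size 2)  {s, sr, ..., sr^2} (size 3)
  chi_1 (triv)               1             1                    1                          
  chi_2 (sign: r->1, s->-1)  1             1                    -1                         
  chi_3 (2d, j=1)            2             -1                   0                          

Spot check: chi_3 (2d, j=1) on {r^1, r^2} = -1.

Why: D_3 has order 2*3 = 6 with 3 conjugacy classes, hence 3 irreducibles. Sum of squared dims 1 + 1 + 4 = 6 = |G|. Linear characters come from the abelianisation; the 2-dimensional irreps have character r^k -> 2*cos(2*pi*j*k/3), reflections -> 0.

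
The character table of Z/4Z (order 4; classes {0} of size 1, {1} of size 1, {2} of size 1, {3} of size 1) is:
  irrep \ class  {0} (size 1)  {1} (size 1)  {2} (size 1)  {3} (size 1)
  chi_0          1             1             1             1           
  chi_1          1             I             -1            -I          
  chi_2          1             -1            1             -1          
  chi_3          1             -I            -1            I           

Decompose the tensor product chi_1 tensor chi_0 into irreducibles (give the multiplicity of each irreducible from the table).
chi_1 tensor chi_0 = chi_1 (all other irreducibles have multiplicity 0).

Reasoning: The character of a tensor product is the pointwise product (chi_1 * chi_0)(C) = chi_1(C) * chi_0(C):
  {0}: (1)*(1), {1}: (I)*(1), {2}: (-1)*(1), {3}: (-I)*(1)
so (chi_1 * chi_0) takes values
  {0} -> 1, {1} -> I, {2} -> -1, {3} -> -I.
Now take the inner product of this character with each irreducible chi from the table, <chi_1*chi_0, chi> = (1/4) sum_C |C| (chi_1*chi_0)(C) conj(chi(C)):
  <chi_1*chi_0, chi_0> = (1/4)[1*(1)*conj(1) + 1*(I)*conj(1) + 1*(-1)*conj(1) + 1*(-I)*conj(1)]
      = (1/4)[(1) + (I) + (-1) + (-I)] = 0/4 = 0
  <chi_1*chi_0, chi_1> = (1/4)[1*(1)*conj(1) + 1*(I)*conj(I) + 1*(-1)*conj(-1) + 1*(-I)*conj(-I)]
      = (1/4)[(1) + (1) + (1) + (1)] = 4/4 = 1
  <chi_1*chi_0, chi_2> = (1/4)[1*(1)*conj(1) + 1*(I)*conj(-1) + 1*(-1)*conj(1) + 1*(-I)*conj(-1)]
      = (1/4)[(1) + (-I) + (-1) + (I)] = 0/4 = 0
  <chi_1*chi_0, chi_3> = (1/4)[1*(1)*conj(1) + 1*(I)*conj(-I) + 1*(-1)*conj(-1) + 1*(-I)*conj(I)]
      = (1/4)[(1) + (-1) + (1) + (-1)] = 0/4 = 0
(Exp terms are combined using exp(i*s)*conj(exp(i*t)) = exp(i*(s-t)), and sums of them are collapsed using the identity that for every m > 1 the m distinct m-th roots of unity sum to 0, e.g. 1 + exp(2*I*pi/3) + exp(-2*I*pi/3) = 0.)
Hence the multiplicities are chi_1: 1. Dimension check: dim(chi_1)*dim(chi_0) = 1*1 = 1 and sum (mult * dim) = 1*1 = 1.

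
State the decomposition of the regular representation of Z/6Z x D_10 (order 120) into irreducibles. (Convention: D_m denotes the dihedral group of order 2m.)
Each irreducible V_i of dimension d_i appears with multiplicity d_i, i.e. rho_reg = (direct sum over all irreducibles V_i) d_i V_i. The irreducible dimensions for Z/6Z x D_10 are 1, 1, 1, 1, 1, 1, 1, 1, 1, 1, 1, 1, 1, 1, 1, 1, 1, 1, 1, 1, 1, 1, 1, 1, 2, 2, 2, 2, 2, 2, 2, 2, 2, 2, 2, 2, 2, 2, 2, 2, 2, 2, 2, 2, 2, 2, 2, 2: 24 irreducibles of dimension 1, each with multiplicity 1; 24 irreducibles of dimension 2, each with multiplicity 2. Total dimension 24*1*1 + 24*2*2 = 120 = |G|.

Details: General theorem: in the regular representation of a finite group G, each irreducible appears with multiplicity equal to its dimension. Check: dim(rho_reg) = sum d_i^2 = 1 + 1 + 1 + 1 + 1 + 1 + 1 + 1 + 1 + 1 + 1 + 1 + 1 + 1 + 1 + 1 + 1 + 1 + 1 + 1 + 1 + 1 + 1 + 1 + 4 + 4 + 4 + 4 + 4 + 4 + 4 + 4 + 4 + 4 + 4 + 4 + 4 + 4 + 4 + 4 + 4 + 4 + 4 + 4 + 4 + 4 + 4 + 4 = 120 = |G|.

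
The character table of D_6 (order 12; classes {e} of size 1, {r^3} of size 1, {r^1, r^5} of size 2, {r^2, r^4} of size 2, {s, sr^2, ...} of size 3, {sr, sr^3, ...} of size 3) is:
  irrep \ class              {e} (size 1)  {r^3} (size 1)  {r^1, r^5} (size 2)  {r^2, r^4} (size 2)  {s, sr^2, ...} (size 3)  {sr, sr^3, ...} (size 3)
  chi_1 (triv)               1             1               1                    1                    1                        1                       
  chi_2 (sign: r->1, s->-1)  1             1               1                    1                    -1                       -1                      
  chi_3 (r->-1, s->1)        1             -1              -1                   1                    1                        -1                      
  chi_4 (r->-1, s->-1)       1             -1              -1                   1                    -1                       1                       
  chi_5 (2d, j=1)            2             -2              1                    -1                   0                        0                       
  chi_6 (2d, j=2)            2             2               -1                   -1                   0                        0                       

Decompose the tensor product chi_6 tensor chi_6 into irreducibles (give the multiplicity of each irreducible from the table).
chi_6 tensor chi_6 = chi_1 + chi_2 + chi_6 (all other irreducibles have multiplicity 0).

Details: The character of a tensor product is the pointwise product (chi_6 * chi_6)(C) = chi_6(C) * chi_6(C):
  {e}: (2)*(2), {r^3}: (2)*(2), {r^1, r^5}: (-1)*(-1), {r^2, r^4}: (-1)*(-1), {s, sr^2, ...}: (0)*(0), {sr, sr^3, ...}: (0)*(0)
so (chi_6 * chi_6) takes values
  {e} -> 4, {r^3} -> 4, {r^1, r^5} -> 1, {r^2, r^4} -> 1, {s, sr^2, ...} -> 0, {sr, sr^3, ...} -> 0.
Now take the inner product of this character with each irreducible chi from the table, <chi_6*chi_6, chi> = (1/12) sum_C |C| (chi_6*chi_6)(C) conj(chi(C)):
  <chi_6*chi_6, chi_1> = (1/12)[1*(4)*conj(1) + 1*(4)*conj(1) + 2*(1)*conj(1) + 2*(1)*conj(1) + 3*(0)*conj(1) + 3*(0)*conj(1)]
      = (1/12)[(4) + (4) + (2) + (2) + (0) + (0)] = 12/12 = 1
  <chi_6*chi_6, chi_2> = (1/12)[1*(4)*conj(1) + 1*(4)*conj(1) + 2*(1)*conj(1) + 2*(1)*conj(1) + 3*(0)*conj(-1) + 3*(0)*conj(-1)]
      = (1/12)[(4) + (4) + (2) + (2) + (0) + (0)] = 12/12 = 1
  <chi_6*chi_6, chi_3> = (1/12)[1*(4)*conj(1) + 1*(4)*conj(-1) + 2*(1)*conj(-1) + 2*(1)*conj(1) + 3*(0)*conj(1) + 3*(0)*conj(-1)]
      = (1/12)[(4) + (-4) + (-2) + (2) + (0) + (0)] = 0/12 = 0
  <chi_6*chi_6, chi_4> = (1/12)[1*(4)*conj(1) + 1*(4)*conj(-1) + 2*(1)*conj(-1) + 2*(1)*conj(1) + 3*(0)*conj(-1) + 3*(0)*conj(1)]
      = (1/12)[(4) + (-4) + (-2) + (2) + (0) + (0)] = 0/12 = 0
  <chi_6*chi_6, chi_5> = (1/12)[1*(4)*conj(2) + 1*(4)*conj(-2) + 2*(1)*conj(1) + 2*(1)*conj(-1) + 3*(0)*conj(0) + 3*(0)*conj(0)]
      = (1/12)[(8) + (-8) + (2) + (-2) + (0) + (0)] = 0/12 = 0
  <chi_6*chi_6, chi_6> = (1/12)[1*(4)*conj(2) + 1*(4)*conj(2) + 2*(1)*conj(-1) + 2*(1)*conj(-1) + 3*(0)*conj(0) + 3*(0)*conj(0)]
      = (1/12)[(8) + (8) + (-2) + (-2) + (0) + (0)] = 12/12 = 1
Hence the multiplicities are chi_1: 1, chi_2: 1, chi_6: 1. Dimension check: dim(chi_6)*dim(chi_6) = 2*2 = 4 and sum (mult * dim) = 1*1 + 1*1 + 1*2 = 4.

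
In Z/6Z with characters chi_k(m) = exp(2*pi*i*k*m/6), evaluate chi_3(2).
chi_3(2) = zeta_6^6 = 1

Proof sketch: chi_3(2) = zeta_6^(3*2) = zeta_6^6. Since zeta_6^6 = 1, this equals zeta_6^0 = exp(2*pi*i*0/6) = 1.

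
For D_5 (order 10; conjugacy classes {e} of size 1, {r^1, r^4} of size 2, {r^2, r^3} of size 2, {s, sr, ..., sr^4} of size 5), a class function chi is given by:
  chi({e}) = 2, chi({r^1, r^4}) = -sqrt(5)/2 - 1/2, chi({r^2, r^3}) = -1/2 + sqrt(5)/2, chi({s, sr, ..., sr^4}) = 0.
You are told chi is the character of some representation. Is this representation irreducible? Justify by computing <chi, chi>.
Irreducible: <chi, chi> = 1.

Derivation: <chi, chi> = (1/|G|) sum_C |C| * |chi(C)|^2 = (1/10)[1*|2|^2 + 2*|-sqrt(5)/2 - 1/2|^2 + 2*|-1/2 + sqrt(5)/2|^2 + 5*|0|^2]
  = (1/10)[(4) + (sqrt(5) + 3) + (3 - sqrt(5)) + (0)] = 10/10 = 1.
A character is irreducible iff <chi, chi> = 1, so this representation is irreducible.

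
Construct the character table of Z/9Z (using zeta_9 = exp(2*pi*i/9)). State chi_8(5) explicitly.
Character table of Z/9Z (irreps indexed chi_0,...,chi_8 with chi_k(m) = zeta_9^(k*m), zeta_9 = exp(2*pi*i/9)):
  irrep \ class  {0} (size 1)  {1} (size 1)    {2} (size 1)    {3} (size 1)    {4} (size 1)    {5} (size 1)    {6} (size 1)    {7} (size 1)    {8} (size 1)  
  chi_0          1             1               1               1               1               1               1               1               1             
  chi_1          1             exp(2*I*pi/9)   exp(4*I*pi/9)   exp(2*I*pi/3)   exp(8*I*pi/9)   exp(-8*I*pi/9)  exp(-2*I*pi/3)  exp(-4*I*pi/9)  exp(-2*I*pi/9)
  chi_2          1             exp(4*I*pi/9)   exp(8*I*pi/9)   exp(-2*I*pi/3)  exp(-2*I*pi/9)  exp(2*I*pi/9)   exp(2*I*pi/3)   exp(-8*I*pi/9)  exp(-4*I*pi/9)
  chi_3          1             exp(2*I*pi/3)   exp(-2*I*pi/3)  1               exp(2*I*pi/3)   exp(-2*I*pi/3)  1               exp(2*I*pi/3)   exp(-2*I*pi/3)
  chi_4          1             exp(8*I*pi/9)   exp(-2*I*pi/9)  exp(2*I*pi/3)   exp(-4*I*pi/9)  exp(4*I*pi/9)   exp(-2*I*pi/3)  exp(2*I*pi/9)   exp(-8*I*pi/9)
  chi_5          1             exp(-8*I*pi/9)  exp(2*I*pi/9)   exp(-2*I*pi/3)  exp(4*I*pi/9)   exp(-4*I*pi/9)  exp(2*I*pi/3)   exp(-2*I*pi/9)  exp(8*I*pi/9) 
  chi_6          1             exp(-2*I*pi/3)  exp(2*I*pi/3)   1               exp(-2*I*pi/3)  exp(2*I*pi/3)   1               exp(-2*I*pi/3)  exp(2*I*pi/3) 
  chi_7          1             exp(-4*I*pi/9)  exp(-8*I*pi/9)  exp(2*I*pi/3)   exp(2*I*pi/9)   exp(-2*I*pi/9)  exp(-2*I*pi/3)  exp(8*I*pi/9)   exp(4*I*pi/9) 
  chi_8          1             exp(-2*I*pi/9)  exp(-4*I*pi/9)  exp(-2*I*pi/3)  exp(-8*I*pi/9)  exp(8*I*pi/9)   exp(2*I*pi/3)   exp(4*I*pi/9)   exp(2*I*pi/9) 

Spot check: chi_8(5) = zeta_9^(8*5) = zeta_9^40 = exp(8*I*pi/9).

Z/9Z is abelian, so all 9 irreducible complex representations are 1-dimensional. They are given by chi_k(m) = zeta_9^(k*m) for k = 0,...,8. Row orthogonality: sum_m chi_k(m) conj(chi_l(m)) = 9 * [k = l].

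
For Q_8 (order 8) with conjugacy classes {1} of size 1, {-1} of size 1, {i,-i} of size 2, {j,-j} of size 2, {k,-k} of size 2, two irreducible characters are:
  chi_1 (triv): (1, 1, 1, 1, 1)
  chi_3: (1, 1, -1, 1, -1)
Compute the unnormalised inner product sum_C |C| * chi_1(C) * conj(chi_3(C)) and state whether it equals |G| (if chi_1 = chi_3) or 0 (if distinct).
Sum = 0; so <chi_1, chi_3> = 0 (distinct irreducibles are orthogonal).

Details: Compute term by term over conjugacy classes (|C| * chi_1(C) * conj(chi_3(C))):
  1*(1)*conj(1) + 1*(1)*conj(1) + 2*(1)*conj(-1) + 2*(1)*conj(1) + 2*(1)*conj(-1)
  = (1) + (1) + (-2) + (2) + (-2)
  = 0.
Dividing by |G| = 8 gives 0/8 = 0, matching the row-orthogonality relation <chi_1, chi_3> = [chi_1 = chi_3].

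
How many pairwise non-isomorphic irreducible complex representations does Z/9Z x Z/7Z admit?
63

Reasoning: The number of irreducible complex representations of a finite group equals its number of conjugacy classes. Z/9Z x Z/7Z is abelian of order 63, so every element is its own conjugacy class: 63 classes, so Z/9Z x Z/7Z (order 63) has exactly 63 irreducible complex representations.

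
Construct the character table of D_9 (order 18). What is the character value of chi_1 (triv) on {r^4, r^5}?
Conjugacy classes: {e} of size 1, {r^1, r^8} of size 2, {r^2, r^7} of size 2, {r^3, r^6} of size 2, {r^4, r^5} of size 2, {s, sr, ..., sr^8} of size 9.
Character table:
  irrep \ class              {e} (size 1)  {r^1, r^8} (size 2)  {r^2, r^7} (size 2)  {r^3, r^6} (size 2)  {r^4, r^5} (size 2)  {s, sr, ..., sr^8} (size 9)
  chi_1 (triv)               1             1                    1                    1                    1                    1                          
  chi_2 (sign: r->1, s->-1)  1             1                    1                    1                    1                    -1                         
  chi_3 (2d, j=1)            2             2*cos(2*pi/9)        2*cos(4*pi/9)        -1                   -2*cos(pi/9)         0                          
  chi_4 (2d, j=2)            2             2*cos(4*pi/9)        -2*cos(pi/9)         -1                   2*cos(2*pi/9)        0                          
  chi_5 (2d, j=3)            2             -1                   -1                   2                    -1                   0                          
  chi_6 (2d, j=4)            2             -2*cos(pi/9)         2*cos(2*pi/9)        -1                   2*cos(4*pi/9)        0                          

Spot check: chi_1 (triv) on {r^4, r^5} = 1.

Solution. D_9 has order 2*9 = 18 with 6 conjugacy classes, hence 6 irreducibles. Sum of squared dims 1 + 1 + 4 + 4 + 4 + 4 = 18 = |G|. Linear characters come from the abelianisation; the 2-dimensional irreps have character r^k -> 2*cos(2*pi*j*k/9), reflections -> 0.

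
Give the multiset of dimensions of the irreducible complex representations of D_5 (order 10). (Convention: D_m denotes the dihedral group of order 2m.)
Dimensions: 1, 1, 2, 2

Why: There are 4 irreducibles (= number of conjugacy classes). Their dimensions d_i satisfy sum d_i^2 = |G| = 10: 1 + 1 + 4 + 4 = 10.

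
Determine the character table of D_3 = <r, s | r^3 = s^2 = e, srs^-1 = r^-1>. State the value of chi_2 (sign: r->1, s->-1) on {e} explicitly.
Conjugacy classes: {e} of size 1, {r^1, r^2} of size 2, {s, sr, ..., sr^2} of size 3.
Character table:
  irrep \ class              {e} (size 1)  {r^1, r^2} (size 2)  {s, sr, ..., sr^2} (size 3)
  chi_1 (triv)               1             1                    1                          
  chi_2 (sign: r->1, s->-1)  1             1                    -1                         
  chi_3 (2d, j=1)            2             -1                   0                          

Spot check: chi_2 (sign: r->1, s->-1) on {e} = 1.

Justification: D_3 has order 2*3 = 6 with 3 conjugacy classes, hence 3 irreducibles. Sum of squared dims 1 + 1 + 4 = 6 = |G|. Linear characters come from the abelianisation; the 2-dimensional irreps have character r^k -> 2*cos(2*pi*j*k/3), reflections -> 0.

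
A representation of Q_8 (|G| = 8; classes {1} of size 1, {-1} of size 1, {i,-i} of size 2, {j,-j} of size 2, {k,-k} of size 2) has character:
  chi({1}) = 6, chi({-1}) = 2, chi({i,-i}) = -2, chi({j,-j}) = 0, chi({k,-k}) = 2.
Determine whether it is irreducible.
Not irreducible (reducible): <chi, chi> = 7 > 1.

Details: <chi, chi> = (1/|G|) sum_C |C| * |chi(C)|^2 = (1/8)[1*|6|^2 + 1*|2|^2 + 2*|-2|^2 + 2*|0|^2 + 2*|2|^2]
  = (1/8)[(36) + (4) + (8) + (0) + (8)] = 56/8 = 7.
A character is irreducible iff <chi, chi> = 1, so this representation is reducible.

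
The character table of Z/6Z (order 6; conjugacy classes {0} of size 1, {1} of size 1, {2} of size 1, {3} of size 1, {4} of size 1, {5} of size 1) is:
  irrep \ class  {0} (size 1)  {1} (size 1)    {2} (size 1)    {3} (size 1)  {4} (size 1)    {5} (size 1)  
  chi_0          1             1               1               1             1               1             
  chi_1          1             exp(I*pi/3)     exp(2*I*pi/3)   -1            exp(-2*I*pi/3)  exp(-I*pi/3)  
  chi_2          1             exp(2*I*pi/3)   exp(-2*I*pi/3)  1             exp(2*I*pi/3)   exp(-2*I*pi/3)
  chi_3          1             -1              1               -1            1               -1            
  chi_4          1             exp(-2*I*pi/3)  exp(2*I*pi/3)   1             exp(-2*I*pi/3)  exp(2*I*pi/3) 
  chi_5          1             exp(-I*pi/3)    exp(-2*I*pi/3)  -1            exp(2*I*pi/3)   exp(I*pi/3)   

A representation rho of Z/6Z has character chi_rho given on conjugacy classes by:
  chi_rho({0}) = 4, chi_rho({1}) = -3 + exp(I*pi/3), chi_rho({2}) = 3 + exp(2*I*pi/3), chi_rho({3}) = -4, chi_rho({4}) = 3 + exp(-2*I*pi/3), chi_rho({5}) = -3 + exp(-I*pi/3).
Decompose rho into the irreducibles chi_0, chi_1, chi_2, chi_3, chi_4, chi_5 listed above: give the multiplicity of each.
Multiplicities: chi_0: 0, chi_1: 1, chi_2: 0, chi_3: 3, chi_4: 0, chi_5: 0.

Details: Use <chi_rho, chi> = (1/|G|) sum_C |C| * chi_rho(C) * conj(chi(C)) with |G| = 6 for each irreducible chi in the table:
  <chi_rho, chi_0> = (1/6)[1*(4)*conj(1) + 1*(-3 + exp(I*pi/3))*conj(1) + 1*(3 + exp(2*I*pi/3))*conj(1) + 1*(-4)*conj(1) + 1*(3 + exp(-2*I*pi/3))*conj(1) + 1*(-3 + exp(-I*pi/3))*conj(1)]
      = (1/6)[(4) + (-3 + exp(I*pi/3)) + (3 + exp(2*I*pi/3)) + (-4) + (3 + exp(-2*I*pi/3)) + (-3 + exp(-I*pi/3))] = 0/6 = 0
  <chi_rho, chi_1> = (1/6)[1*(4)*conj(1) + 1*(-3 + exp(I*pi/3))*conj(exp(I*pi/3)) + 1*(3 + exp(2*I*pi/3))*conj(exp(2*I*pi/3)) + 1*(-4)*conj(-1) + 1*(3 + exp(-2*I*pi/3))*conj(exp(-2*I*pi/3)) + 1*(-3 + exp(-I*pi/3))*conj(exp(-I*pi/3))]
      = (1/6)[(4) + (1 - 3*exp(-I*pi/3)) + (1 + 3*exp(-2*I*pi/3)) + (4) + (1 + 3*exp(2*I*pi/3)) + (1 - 3*exp(I*pi/3))] = 6/6 = 1
  <chi_rho, chi_2> = (1/6)[1*(4)*conj(1) + 1*(-3 + exp(I*pi/3))*conj(exp(2*I*pi/3)) + 1*(3 + exp(2*I*pi/3))*conj(exp(-2*I*pi/3)) + 1*(-4)*conj(1) + 1*(3 + exp(-2*I*pi/3))*conj(exp(2*I*pi/3)) + 1*(-3 + exp(-I*pi/3))*conj(exp(-2*I*pi/3))]
      = (1/6)[(4) + (exp(-I*pi/3) - 3*exp(-2*I*pi/3)) + (exp(-2*I*pi/3) + 3*exp(2*I*pi/3)) + (-4) + (3*exp(-2*I*pi/3) + exp(2*I*pi/3)) + (-3*exp(2*I*pi/3) + exp(I*pi/3))] = 0/6 = 0
  <chi_rho, chi_3> = (1/6)[1*(4)*conj(1) + 1*(-3 + exp(I*pi/3))*conj(-1) + 1*(3 + exp(2*I*pi/3))*conj(1) + 1*(-4)*conj(-1) + 1*(3 + exp(-2*I*pi/3))*conj(1) + 1*(-3 + exp(-I*pi/3))*conj(-1)]
      = (1/6)[(4) + (3 - exp(I*pi/3)) + (3 + exp(2*I*pi/3)) + (4) + (3 + exp(-2*I*pi/3)) + (3 - exp(-I*pi/3))] = 18/6 = 3
  <chi_rho, chi_4> = (1/6)[1*(4)*conj(1) + 1*(-3 + exp(I*pi/3))*conj(exp(-2*I*pi/3)) + 1*(3 + exp(2*I*pi/3))*conj(exp(2*I*pi/3)) + 1*(-4)*conj(1) + 1*(3 + exp(-2*I*pi/3))*conj(exp(-2*I*pi/3)) + 1*(-3 + exp(-I*pi/3))*conj(exp(2*I*pi/3))]
      = (1/6)[(4) + (-1 - 3*exp(2*I*pi/3)) + (1 + 3*exp(-2*I*pi/3)) + (-4) + (1 + 3*exp(2*I*pi/3)) + (-1 - 3*exp(-2*I*pi/3))] = 0/6 = 0
  <chi_rho, chi_5> = (1/6)[1*(4)*conj(1) + 1*(-3 + exp(I*pi/3))*conj(exp(-I*pi/3)) + 1*(3 + exp(2*I*pi/3))*conj(exp(-2*I*pi/3)) + 1*(-4)*conj(-1) + 1*(3 + exp(-2*I*pi/3))*conj(exp(2*I*pi/3)) + 1*(-3 + exp(-I*pi/3))*conj(exp(I*pi/3))]
      = (1/6)[(4) + (-3*exp(I*pi/3) + exp(2*I*pi/3)) + (exp(-2*I*pi/3) + 3*exp(2*I*pi/3)) + (4) + (3*exp(-2*I*pi/3) + exp(2*I*pi/3)) + (exp(-2*I*pi/3) - 3*exp(-I*pi/3))] = 0/6 = 0
(Exp terms are combined using exp(i*s)*conj(exp(i*t)) = exp(i*(s-t)), and sums of them are collapsed using the identity that for every m > 1 the m distinct m-th roots of unity sum to 0, e.g. 1 + exp(2*I*pi/3) + exp(-2*I*pi/3) = 0.)
Dimension check: dim(rho) = sum (mult * dim) = 0*1 + 1*1 + 0*1 + 3*1 + 0*1 + 0*1 = 4 = chi_rho(e) = 4.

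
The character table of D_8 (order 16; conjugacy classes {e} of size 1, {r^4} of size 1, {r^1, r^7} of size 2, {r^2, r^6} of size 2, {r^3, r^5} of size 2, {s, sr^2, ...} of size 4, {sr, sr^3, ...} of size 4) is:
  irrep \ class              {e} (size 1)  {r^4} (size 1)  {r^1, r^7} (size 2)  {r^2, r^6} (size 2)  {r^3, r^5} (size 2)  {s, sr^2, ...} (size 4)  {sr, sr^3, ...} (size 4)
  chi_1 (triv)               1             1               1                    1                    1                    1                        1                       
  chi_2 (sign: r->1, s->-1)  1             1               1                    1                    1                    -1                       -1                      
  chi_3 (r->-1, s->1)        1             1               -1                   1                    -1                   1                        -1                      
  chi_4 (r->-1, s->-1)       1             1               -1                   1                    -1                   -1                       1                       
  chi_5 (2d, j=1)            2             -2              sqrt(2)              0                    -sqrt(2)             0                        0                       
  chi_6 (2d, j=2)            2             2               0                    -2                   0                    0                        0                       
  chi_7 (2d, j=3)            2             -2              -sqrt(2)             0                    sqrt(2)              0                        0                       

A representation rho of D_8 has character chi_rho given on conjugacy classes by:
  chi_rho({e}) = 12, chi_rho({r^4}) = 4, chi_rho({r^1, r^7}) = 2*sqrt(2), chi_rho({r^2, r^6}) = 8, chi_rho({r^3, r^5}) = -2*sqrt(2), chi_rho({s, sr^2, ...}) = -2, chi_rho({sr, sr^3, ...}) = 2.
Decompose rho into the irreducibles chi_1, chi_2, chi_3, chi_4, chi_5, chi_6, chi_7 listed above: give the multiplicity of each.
Multiplicities: chi_1: 2, chi_2: 2, chi_3: 1, chi_4: 3, chi_5: 2, chi_6: 0, chi_7: 0.

Why: Use <chi_rho, chi> = (1/|G|) sum_C |C| * chi_rho(C) * conj(chi(C)) with |G| = 16 for each irreducible chi in the table:
  <chi_rho, chi_1> = (1/16)[1*(12)*conj(1) + 1*(4)*conj(1) + 2*(2*sqrt(2))*conj(1) + 2*(8)*conj(1) + 2*(-2*sqrt(2))*conj(1) + 4*(-2)*conj(1) + 4*(2)*conj(1)]
      = (1/16)[(12) + (4) + (4*sqrt(2)) + (16) + (-4*sqrt(2)) + (-8) + (8)] = 32/16 = 2
  <chi_rho, chi_2> = (1/16)[1*(12)*conj(1) + 1*(4)*conj(1) + 2*(2*sqrt(2))*conj(1) + 2*(8)*conj(1) + 2*(-2*sqrt(2))*conj(1) + 4*(-2)*conj(-1) + 4*(2)*conj(-1)]
      = (1/16)[(12) + (4) + (4*sqrt(2)) + (16) + (-4*sqrt(2)) + (8) + (-8)] = 32/16 = 2
  <chi_rho, chi_3> = (1/16)[1*(12)*conj(1) + 1*(4)*conj(1) + 2*(2*sqrt(2))*conj(-1) + 2*(8)*conj(1) + 2*(-2*sqrt(2))*conj(-1) + 4*(-2)*conj(1) + 4*(2)*conj(-1)]
      = (1/16)[(12) + (4) + (-4*sqrt(2)) + (16) + (4*sqrt(2)) + (-8) + (-8)] = 16/16 = 1
  <chi_rho, chi_4> = (1/16)[1*(12)*conj(1) + 1*(4)*conj(1) + 2*(2*sqrt(2))*conj(-1) + 2*(8)*conj(1) + 2*(-2*sqrt(2))*conj(-1) + 4*(-2)*conj(-1) + 4*(2)*conj(1)]
      = (1/16)[(12) + (4) + (-4*sqrt(2)) + (16) + (4*sqrt(2)) + (8) + (8)] = 48/16 = 3
  <chi_rho, chi_5> = (1/16)[1*(12)*conj(2) + 1*(4)*conj(-2) + 2*(2*sqrt(2))*conj(sqrt(2)) + 2*(8)*conj(0) + 2*(-2*sqrt(2))*conj(-sqrt(2)) + 4*(-2)*conj(0) + 4*(2)*conj(0)]
      = (1/16)[(24) + (-8) + (8) + (0) + (8) + (0) + (0)] = 32/16 = 2
  <chi_rho, chi_6> = (1/16)[1*(12)*conj(2) + 1*(4)*conj(2) + 2*(2*sqrt(2))*conj(0) + 2*(8)*conj(-2) + 2*(-2*sqrt(2))*conj(0) + 4*(-2)*conj(0) + 4*(2)*conj(0)]
      = (1/16)[(24) + (8) + (0) + (-32) + (0) + (0) + (0)] = 0/16 = 0
  <chi_rho, chi_7> = (1/16)[1*(12)*conj(2) + 1*(4)*conj(-2) + 2*(2*sqrt(2))*conj(-sqrt(2)) + 2*(8)*conj(0) + 2*(-2*sqrt(2))*conj(sqrt(2)) + 4*(-2)*conj(0) + 4*(2)*conj(0)]
      = (1/16)[(24) + (-8) + (-8) + (0) + (-8) + (0) + (0)] = 0/16 = 0
Dimension check: dim(rho) = sum (mult * dim) = 2*1 + 2*1 + 1*1 + 3*1 + 2*2 + 0*2 + 0*2 = 12 = chi_rho(e) = 12.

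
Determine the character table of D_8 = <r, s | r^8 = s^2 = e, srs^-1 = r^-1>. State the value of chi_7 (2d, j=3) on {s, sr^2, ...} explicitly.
Conjugacy classes: {e} of size 1, {r^4} of size 1, {r^1, r^7} of size 2, {r^2, r^6} of size 2, {r^3, r^5} of size 2, {s, sr^2, ...} of size 4, {sr, sr^3, ...} of size 4.
Character table:
  irrep \ class              {e} (size 1)  {r^4} (size 1)  {r^1, r^7} (size 2)  {r^2, r^6} (size 2)  {r^3, r^5} (size 2)  {s, sr^2, ...} (size 4)  {sr, sr^3, ...} (size 4)
  chi_1 (triv)               1             1               1                    1                    1                    1                        1                       
  chi_2 (sign: r->1, s->-1)  1             1               1                    1                    1                    -1                       -1                      
  chi_3 (r->-1, s->1)        1             1               -1                   1                    -1                   1                        -1                      
  chi_4 (r->-1, s->-1)       1             1               -1                   1                    -1                   -1                       1                       
  chi_5 (2d, j=1)            2             -2              sqrt(2)              0                    -sqrt(2)             0                        0                       
  chi_6 (2d, j=2)            2             2               0                    -2                   0                    0                        0                       
  chi_7 (2d, j=3)            2             -2              -sqrt(2)             0                    sqrt(2)              0                        0                       

Spot check: chi_7 (2d, j=3) on {s, sr^2, ...} = 0.

Details: D_8 has order 2*8 = 16 with 7 conjugacy classes, hence 7 irreducibles. Sum of squared dims 1 + 1 + 1 + 1 + 4 + 4 + 4 = 16 = |G|. Linear characters come from the abelianisation; the 2-dimensional irreps have character r^k -> 2*cos(2*pi*j*k/8), reflections -> 0.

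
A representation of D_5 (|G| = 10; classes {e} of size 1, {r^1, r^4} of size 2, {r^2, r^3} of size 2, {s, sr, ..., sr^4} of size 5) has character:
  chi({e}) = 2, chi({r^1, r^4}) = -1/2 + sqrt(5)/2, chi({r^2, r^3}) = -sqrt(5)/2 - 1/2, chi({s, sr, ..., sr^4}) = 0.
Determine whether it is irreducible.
Irreducible: <chi, chi> = 1.

Argument: <chi, chi> = (1/|G|) sum_C |C| * |chi(C)|^2 = (1/10)[1*|2|^2 + 2*|-1/2 + sqrt(5)/2|^2 + 2*|-sqrt(5)/2 - 1/2|^2 + 5*|0|^2]
  = (1/10)[(4) + (3 - sqrt(5)) + (sqrt(5) + 3) + (0)] = 10/10 = 1.
A character is irreducible iff <chi, chi> = 1, so this representation is irreducible.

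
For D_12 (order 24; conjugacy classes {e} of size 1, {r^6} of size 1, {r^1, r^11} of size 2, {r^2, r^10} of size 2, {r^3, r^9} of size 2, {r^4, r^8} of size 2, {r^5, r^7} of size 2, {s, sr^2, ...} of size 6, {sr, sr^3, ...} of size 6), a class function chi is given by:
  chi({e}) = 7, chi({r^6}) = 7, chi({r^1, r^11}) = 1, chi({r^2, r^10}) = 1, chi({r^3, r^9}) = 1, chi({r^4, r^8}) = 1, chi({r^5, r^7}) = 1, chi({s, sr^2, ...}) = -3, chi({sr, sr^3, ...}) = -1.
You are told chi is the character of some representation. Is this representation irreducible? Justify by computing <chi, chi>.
Not irreducible (reducible): <chi, chi> = 7 > 1.

Working: <chi, chi> = (1/|G|) sum_C |C| * |chi(C)|^2 = (1/24)[1*|7|^2 + 1*|7|^2 + 2*|1|^2 + 2*|1|^2 + 2*|1|^2 + 2*|1|^2 + 2*|1|^2 + 6*|-3|^2 + 6*|-1|^2]
  = (1/24)[(49) + (49) + (2) + (2) + (2) + (2) + (2) + (54) + (6)] = 168/24 = 7.
A character is irreducible iff <chi, chi> = 1, so this representation is reducible.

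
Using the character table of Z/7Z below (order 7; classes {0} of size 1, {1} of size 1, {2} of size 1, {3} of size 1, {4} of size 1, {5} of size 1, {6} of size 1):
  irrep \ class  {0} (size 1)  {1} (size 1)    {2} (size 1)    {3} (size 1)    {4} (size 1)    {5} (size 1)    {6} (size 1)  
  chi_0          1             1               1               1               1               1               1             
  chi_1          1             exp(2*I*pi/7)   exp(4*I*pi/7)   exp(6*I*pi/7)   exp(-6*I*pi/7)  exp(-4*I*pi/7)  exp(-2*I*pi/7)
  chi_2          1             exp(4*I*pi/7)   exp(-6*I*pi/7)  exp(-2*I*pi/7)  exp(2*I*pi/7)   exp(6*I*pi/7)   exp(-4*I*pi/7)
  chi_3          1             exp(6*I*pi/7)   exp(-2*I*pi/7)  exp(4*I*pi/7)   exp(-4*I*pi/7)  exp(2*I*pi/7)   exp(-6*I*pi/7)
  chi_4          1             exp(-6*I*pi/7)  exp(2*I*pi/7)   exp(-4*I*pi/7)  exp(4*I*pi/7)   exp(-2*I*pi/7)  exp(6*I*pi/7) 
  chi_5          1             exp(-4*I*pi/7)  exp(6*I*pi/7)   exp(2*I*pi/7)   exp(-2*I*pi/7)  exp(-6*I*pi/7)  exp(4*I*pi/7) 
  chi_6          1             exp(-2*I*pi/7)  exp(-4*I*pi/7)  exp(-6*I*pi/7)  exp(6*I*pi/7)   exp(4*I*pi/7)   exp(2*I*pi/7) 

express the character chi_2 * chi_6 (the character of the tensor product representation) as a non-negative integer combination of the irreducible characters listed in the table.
chi_2 tensor chi_6 = chi_1 (all other irreducibles have multiplicity 0).

Proof sketch: The character of a tensor product is the pointwise product (chi_2 * chi_6)(C) = chi_2(C) * chi_6(C):
  {0}: (1)*(1), {1}: (exp(4*I*pi/7))*(exp(-2*I*pi/7)), {2}: (exp(-6*I*pi/7))*(exp(-4*I*pi/7)), {3}: (exp(-2*I*pi/7))*(exp(-6*I*pi/7)), {4}: (exp(2*I*pi/7))*(exp(6*I*pi/7)), {5}: (exp(6*I*pi/7))*(exp(4*I*pi/7)), {6}: (exp(-4*I*pi/7))*(exp(2*I*pi/7))
so (chi_2 * chi_6) takes values
  {0} -> 1, {1} -> exp(2*I*pi/7), {2} -> exp(4*I*pi/7), {3} -> exp(6*I*pi/7), {4} -> exp(-6*I*pi/7), {5} -> exp(-4*I*pi/7), {6} -> exp(-2*I*pi/7).
Now take the inner product of this character with each irreducible chi from the table, <chi_2*chi_6, chi> = (1/7) sum_C |C| (chi_2*chi_6)(C) conj(chi(C)):
  <chi_2*chi_6, chi_0> = (1/7)[1*(1)*conj(1) + 1*(exp(2*I*pi/7))*conj(1) + 1*(exp(4*I*pi/7))*conj(1) + 1*(exp(6*I*pi/7))*conj(1) + 1*(exp(-6*I*pi/7))*conj(1) + 1*(exp(-4*I*pi/7))*conj(1) + 1*(exp(-2*I*pi/7))*conj(1)]
      = (1/7)[(1) + (exp(2*I*pi/7)) + (exp(4*I*pi/7)) + (exp(6*I*pi/7)) + (exp(-6*I*pi/7)) + (exp(-4*I*pi/7)) + (exp(-2*I*pi/7))] = 0/7 = 0
  <chi_2*chi_6, chi_1> = (1/7)[1*(1)*conj(1) + 1*(exp(2*I*pi/7))*conj(exp(2*I*pi/7)) + 1*(exp(4*I*pi/7))*conj(exp(4*I*pi/7)) + 1*(exp(6*I*pi/7))*conj(exp(6*I*pi/7)) + 1*(exp(-6*I*pi/7))*conj(exp(-6*I*pi/7)) + 1*(exp(-4*I*pi/7))*conj(exp(-4*I*pi/7)) + 1*(exp(-2*I*pi/7))*conj(exp(-2*I*pi/7))]
      = (1/7)[(1) + (1) + (1) + (1) + (1) + (1) + (1)] = 7/7 = 1
  <chi_2*chi_6, chi_2> = (1/7)[1*(1)*conj(1) + 1*(exp(2*I*pi/7))*conj(exp(4*I*pi/7)) + 1*(exp(4*I*pi/7))*conj(exp(-6*I*pi/7)) + 1*(exp(6*I*pi/7))*conj(exp(-2*I*pi/7)) + 1*(exp(-6*I*pi/7))*conj(exp(2*I*pi/7)) + 1*(exp(-4*I*pi/7))*conj(exp(6*I*pi/7)) + 1*(exp(-2*I*pi/7))*conj(exp(-4*I*pi/7))]
      = (1/7)[(1) + (exp(-2*I*pi/7)) + (exp(-4*I*pi/7)) + (exp(-6*I*pi/7)) + (exp(6*I*pi/7)) + (exp(4*I*pi/7)) + (exp(2*I*pi/7))] = 0/7 = 0
  <chi_2*chi_6, chi_3> = (1/7)[1*(1)*conj(1) + 1*(exp(2*I*pi/7))*conj(exp(6*I*pi/7)) + 1*(exp(4*I*pi/7))*conj(exp(-2*I*pi/7)) + 1*(exp(6*I*pi/7))*conj(exp(4*I*pi/7)) + 1*(exp(-6*I*pi/7))*conj(exp(-4*I*pi/7)) + 1*(exp(-4*I*pi/7))*conj(exp(2*I*pi/7)) + 1*(exp(-2*I*pi/7))*conj(exp(-6*I*pi/7))]
      = (1/7)[(1) + (exp(-4*I*pi/7)) + (exp(6*I*pi/7)) + (exp(2*I*pi/7)) + (exp(-2*I*pi/7)) + (exp(-6*I*pi/7)) + (exp(4*I*pi/7))] = 0/7 = 0
  <chi_2*chi_6, chi_4> = (1/7)[1*(1)*conj(1) + 1*(exp(2*I*pi/7))*conj(exp(-6*I*pi/7)) + 1*(exp(4*I*pi/7))*conj(exp(2*I*pi/7)) + 1*(exp(6*I*pi/7))*conj(exp(-4*I*pi/7)) + 1*(exp(-6*I*pi/7))*conj(exp(4*I*pi/7)) + 1*(exp(-4*I*pi/7))*conj(exp(-2*I*pi/7)) + 1*(exp(-2*I*pi/7))*conj(exp(6*I*pi/7))]
      = (1/7)[(1) + (exp(-6*I*pi/7)) + (exp(2*I*pi/7)) + (exp(-4*I*pi/7)) + (exp(4*I*pi/7)) + (exp(-2*I*pi/7)) + (exp(6*I*pi/7))] = 0/7 = 0
  <chi_2*chi_6, chi_5> = (1/7)[1*(1)*conj(1) + 1*(exp(2*I*pi/7))*conj(exp(-4*I*pi/7)) + 1*(exp(4*I*pi/7))*conj(exp(6*I*pi/7)) + 1*(exp(6*I*pi/7))*conj(exp(2*I*pi/7)) + 1*(exp(-6*I*pi/7))*conj(exp(-2*I*pi/7)) + 1*(exp(-4*I*pi/7))*conj(exp(-6*I*pi/7)) + 1*(exp(-2*I*pi/7))*conj(exp(4*I*pi/7))]
      = (1/7)[(1) + (exp(6*I*pi/7)) + (exp(-2*I*pi/7)) + (exp(4*I*pi/7)) + (exp(-4*I*pi/7)) + (exp(2*I*pi/7)) + (exp(-6*I*pi/7))] = 0/7 = 0
  <chi_2*chi_6, chi_6> = (1/7)[1*(1)*conj(1) + 1*(exp(2*I*pi/7))*conj(exp(-2*I*pi/7)) + 1*(exp(4*I*pi/7))*conj(exp(-4*I*pi/7)) + 1*(exp(6*I*pi/7))*conj(exp(-6*I*pi/7)) + 1*(exp(-6*I*pi/7))*conj(exp(6*I*pi/7)) + 1*(exp(-4*I*pi/7))*conj(exp(4*I*pi/7)) + 1*(exp(-2*I*pi/7))*conj(exp(2*I*pi/7))]
      = (1/7)[(1) + (exp(4*I*pi/7)) + (exp(-6*I*pi/7)) + (exp(-2*I*pi/7)) + (exp(2*I*pi/7)) + (exp(6*I*pi/7)) + (exp(-4*I*pi/7))] = 0/7 = 0
(Exp terms are combined using exp(i*s)*conj(exp(i*t)) = exp(i*(s-t)), and sums of them are collapsed using the identity that for every m > 1 the m distinct m-th roots of unity sum to 0, e.g. 1 + exp(2*I*pi/3) + exp(-2*I*pi/3) = 0.)
Hence the multiplicities are chi_1: 1. Dimension check: dim(chi_2)*dim(chi_6) = 1*1 = 1 and sum (mult * dim) = 1*1 = 1.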